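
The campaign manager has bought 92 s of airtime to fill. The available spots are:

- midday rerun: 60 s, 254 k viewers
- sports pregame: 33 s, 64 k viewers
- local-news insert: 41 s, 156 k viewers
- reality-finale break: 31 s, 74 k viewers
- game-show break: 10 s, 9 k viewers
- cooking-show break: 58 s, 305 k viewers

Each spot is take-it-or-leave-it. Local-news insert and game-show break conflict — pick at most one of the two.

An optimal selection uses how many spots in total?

The maximum expected reach within 92 s is 379.
For example reality-finale break + cooking-show break achieves it, using 89 s.
Any selection reaching 379 contains exactly 2 spots.

2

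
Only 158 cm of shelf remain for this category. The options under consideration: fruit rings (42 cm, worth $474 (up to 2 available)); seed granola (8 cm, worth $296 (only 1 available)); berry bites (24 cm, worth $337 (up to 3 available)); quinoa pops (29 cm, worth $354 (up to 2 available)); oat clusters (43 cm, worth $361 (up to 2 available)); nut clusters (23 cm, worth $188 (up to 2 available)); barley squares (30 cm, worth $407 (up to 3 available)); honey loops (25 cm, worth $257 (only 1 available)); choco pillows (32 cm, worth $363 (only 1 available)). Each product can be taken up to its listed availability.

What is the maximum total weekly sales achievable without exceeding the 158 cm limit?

2258

By weekly sales per cm: seed granola 37.00, berry bites 14.04, barley squares 13.57 lead.
Taking the top-ratio products first gives seed granola + 3×berry bites + 2×barley squares for 2121 (140 cm).
Dropping berry bites frees 24 cm; slotting in fruit rings (42 cm) lifts the total to 2258 at 158 cm.
No other feasible combination exceeds 2258.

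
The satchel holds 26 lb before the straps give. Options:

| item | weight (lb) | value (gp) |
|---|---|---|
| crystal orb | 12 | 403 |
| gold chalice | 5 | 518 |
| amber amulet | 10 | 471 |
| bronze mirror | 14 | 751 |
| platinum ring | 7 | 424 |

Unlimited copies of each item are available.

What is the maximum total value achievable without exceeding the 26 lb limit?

2590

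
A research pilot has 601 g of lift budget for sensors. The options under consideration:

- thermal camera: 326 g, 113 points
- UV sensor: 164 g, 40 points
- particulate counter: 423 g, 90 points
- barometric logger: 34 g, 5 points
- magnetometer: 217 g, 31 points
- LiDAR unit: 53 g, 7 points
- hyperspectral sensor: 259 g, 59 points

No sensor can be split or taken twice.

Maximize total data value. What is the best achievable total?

172

The ratio heuristic lands on thermal camera + UV sensor + barometric logger + LiDAR unit (165) but leaves 24 g idle.
Replace UV sensor and barometric logger and LiDAR unit with hyperspectral sensor: the trade gains 7 net, giving 172 at 585 g.
Nothing else within 601 g beats 172.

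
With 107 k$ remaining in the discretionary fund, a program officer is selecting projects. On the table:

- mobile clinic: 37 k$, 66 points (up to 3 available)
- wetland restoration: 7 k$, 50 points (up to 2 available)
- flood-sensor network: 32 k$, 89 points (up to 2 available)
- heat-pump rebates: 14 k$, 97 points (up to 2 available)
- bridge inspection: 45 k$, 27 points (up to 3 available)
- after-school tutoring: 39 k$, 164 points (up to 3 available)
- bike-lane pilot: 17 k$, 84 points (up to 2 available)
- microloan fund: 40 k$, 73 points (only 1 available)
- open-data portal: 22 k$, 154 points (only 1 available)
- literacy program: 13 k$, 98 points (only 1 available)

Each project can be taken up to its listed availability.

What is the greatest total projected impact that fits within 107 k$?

664

By projected impact per k$: literacy program 7.54, wetland restoration 7.14, open-data portal 7.00, heat-pump rebates 6.93 lead.
Greedy by ratio would take 2×wetland restoration + 2×heat-pump rebates + bike-lane pilot + open-data portal + literacy program: 94 k$ used, total 630.
The 7 k$ tied up in wetland restoration is better spent on bike-lane pilot — total rises to 664 (104 k$).
The spare 3 k$ is too small for any remaining project, and no exchange beats 664.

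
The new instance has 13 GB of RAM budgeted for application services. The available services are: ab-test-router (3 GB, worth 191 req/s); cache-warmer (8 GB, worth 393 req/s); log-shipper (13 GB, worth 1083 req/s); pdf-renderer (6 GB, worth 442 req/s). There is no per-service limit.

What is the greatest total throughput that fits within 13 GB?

Taking log-shipper: 13 GB used, 1083 in throughput.
No other feasible combination exceeds 1083.

1083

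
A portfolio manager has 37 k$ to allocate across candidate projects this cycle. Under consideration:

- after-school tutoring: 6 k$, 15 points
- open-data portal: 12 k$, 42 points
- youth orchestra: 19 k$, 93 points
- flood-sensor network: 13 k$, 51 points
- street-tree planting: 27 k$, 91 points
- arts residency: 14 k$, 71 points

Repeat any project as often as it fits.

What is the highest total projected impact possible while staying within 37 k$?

Density check — arts residency 5.07, youth orchestra 4.89, flood-sensor network 3.92 are the best per k$.
A density-first pass picks after-school tutoring + 2×arts residency — 157 at 34 k$.
Replace after-school tutoring and arts residency with youth orchestra: the trade gains 7 net, giving 164 at 33 k$.
That's the maximum — no swap from here does better than 164.

164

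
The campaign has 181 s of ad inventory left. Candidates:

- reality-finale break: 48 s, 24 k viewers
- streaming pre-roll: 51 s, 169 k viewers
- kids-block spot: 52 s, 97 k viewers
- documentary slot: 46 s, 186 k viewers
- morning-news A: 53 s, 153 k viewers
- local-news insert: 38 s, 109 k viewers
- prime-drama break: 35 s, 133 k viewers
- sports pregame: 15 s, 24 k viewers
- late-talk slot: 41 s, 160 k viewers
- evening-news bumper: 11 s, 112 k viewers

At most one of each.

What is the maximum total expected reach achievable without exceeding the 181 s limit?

709

Greedy by ratio would take documentary slot + local-news insert + prime-drama break + late-talk slot + evening-news bumper: 171 s used, total 700.
Dropping late-talk slot frees 41 s; slotting in streaming pre-roll (51 s) lifts the total to 709 at 181 s.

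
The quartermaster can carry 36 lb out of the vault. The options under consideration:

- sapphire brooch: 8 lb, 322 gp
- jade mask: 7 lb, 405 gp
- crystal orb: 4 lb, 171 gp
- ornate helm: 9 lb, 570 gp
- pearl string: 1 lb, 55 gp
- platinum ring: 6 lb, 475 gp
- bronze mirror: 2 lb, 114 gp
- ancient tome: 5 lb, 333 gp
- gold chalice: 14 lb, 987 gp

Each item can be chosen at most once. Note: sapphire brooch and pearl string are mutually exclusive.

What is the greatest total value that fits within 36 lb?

Density check — platinum ring 79.17, gold chalice 70.50, ancient tome 66.60, ornate helm 63.33 are the best per lb.
Taking ornate helm + platinum ring + bronze mirror + ancient tome + gold chalice: 36 lb used, 2479 in value.
Every other selection either busts 36 lb or breaks a pairing rule or fails to beat 2479.

2479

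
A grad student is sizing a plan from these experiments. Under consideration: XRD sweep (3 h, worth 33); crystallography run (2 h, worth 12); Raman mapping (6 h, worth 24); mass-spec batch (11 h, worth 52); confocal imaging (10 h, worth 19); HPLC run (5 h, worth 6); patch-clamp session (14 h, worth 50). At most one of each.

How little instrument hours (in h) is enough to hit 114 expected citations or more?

22

Look for the lowest-instrument combination reaching 114.
XRD sweep + crystallography run + Raman mapping + mass-spec batch: 121 expected citations at 22 h.
No combination under 22 h hits 114.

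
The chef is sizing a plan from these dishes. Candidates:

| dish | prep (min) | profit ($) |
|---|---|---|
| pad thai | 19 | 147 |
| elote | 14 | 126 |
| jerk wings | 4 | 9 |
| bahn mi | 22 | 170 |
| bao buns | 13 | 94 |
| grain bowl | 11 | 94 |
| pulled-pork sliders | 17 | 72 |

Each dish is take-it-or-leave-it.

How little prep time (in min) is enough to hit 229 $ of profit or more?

29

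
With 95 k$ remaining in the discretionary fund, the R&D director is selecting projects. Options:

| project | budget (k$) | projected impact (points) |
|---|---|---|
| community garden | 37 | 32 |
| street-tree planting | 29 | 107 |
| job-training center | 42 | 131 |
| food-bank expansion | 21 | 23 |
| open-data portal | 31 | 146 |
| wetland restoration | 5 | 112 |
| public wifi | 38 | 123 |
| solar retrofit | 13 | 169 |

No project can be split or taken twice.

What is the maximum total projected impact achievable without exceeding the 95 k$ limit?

558

Ranking by ratio (projected impact/k$): wetland restoration 22.40, solar retrofit 13.00, open-data portal 4.71, street-tree planting 3.69.
A density-first pass picks street-tree planting + open-data portal + wetland restoration + solar retrofit — 534 at 78 k$.
Dropping street-tree planting frees 29 k$; slotting in job-training center (42 k$) lifts the total to 558 at 91 k$.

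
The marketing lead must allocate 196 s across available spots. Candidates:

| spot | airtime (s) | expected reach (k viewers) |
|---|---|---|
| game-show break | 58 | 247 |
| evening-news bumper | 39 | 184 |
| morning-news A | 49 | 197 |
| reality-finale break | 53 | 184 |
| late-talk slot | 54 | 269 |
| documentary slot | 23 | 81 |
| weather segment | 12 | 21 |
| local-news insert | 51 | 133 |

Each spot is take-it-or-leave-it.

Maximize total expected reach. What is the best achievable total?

834

Filling by ratio: game-show break + evening-news bumper + late-talk slot + documentary slot + weather segment for 802, with 10 s left unused.
Reworking the packing: evening-news bumper + morning-news A + reality-finale break + late-talk slot uses 195 s and improves the total to 834.
The spare 1 s is too small for any remaining spot, and no exchange beats 834.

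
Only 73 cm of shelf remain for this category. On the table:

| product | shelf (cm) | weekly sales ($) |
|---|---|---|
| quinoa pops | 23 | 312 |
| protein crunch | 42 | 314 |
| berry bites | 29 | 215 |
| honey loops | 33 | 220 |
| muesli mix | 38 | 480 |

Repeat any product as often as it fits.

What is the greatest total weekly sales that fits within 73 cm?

936

By weekly sales per cm: quinoa pops 13.57, muesli mix 12.63, protein crunch 7.48, berry bites 7.41 lead.
3×quinoa pops uses 69 of the 73 cm and totals 936.
The spare 4 cm is too small for any remaining product, and no exchange beats 936.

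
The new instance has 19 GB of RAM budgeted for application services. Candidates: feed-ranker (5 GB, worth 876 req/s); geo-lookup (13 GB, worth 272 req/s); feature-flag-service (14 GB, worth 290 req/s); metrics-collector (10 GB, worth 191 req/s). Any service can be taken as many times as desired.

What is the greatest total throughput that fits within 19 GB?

2628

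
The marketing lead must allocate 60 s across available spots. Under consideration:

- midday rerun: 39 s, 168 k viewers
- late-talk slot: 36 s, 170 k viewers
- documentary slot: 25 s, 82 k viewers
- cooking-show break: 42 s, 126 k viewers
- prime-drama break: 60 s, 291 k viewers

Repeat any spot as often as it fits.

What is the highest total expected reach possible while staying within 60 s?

The ratio ordering already packs tightly: prime-drama break, 60 s, 291.

291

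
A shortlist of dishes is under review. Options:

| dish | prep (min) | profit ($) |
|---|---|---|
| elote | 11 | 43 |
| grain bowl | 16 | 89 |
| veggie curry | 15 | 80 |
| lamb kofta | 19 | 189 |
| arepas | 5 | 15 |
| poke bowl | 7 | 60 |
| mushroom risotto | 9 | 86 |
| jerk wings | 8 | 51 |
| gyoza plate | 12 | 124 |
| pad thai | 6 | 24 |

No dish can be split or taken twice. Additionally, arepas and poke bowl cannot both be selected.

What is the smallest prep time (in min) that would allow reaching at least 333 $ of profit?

35

Need the lightest bundle worth ≥ 333.
lamb kofta + poke bowl + mushroom risotto: 335 profit at 35 min.
No combination under 35 min hits 333.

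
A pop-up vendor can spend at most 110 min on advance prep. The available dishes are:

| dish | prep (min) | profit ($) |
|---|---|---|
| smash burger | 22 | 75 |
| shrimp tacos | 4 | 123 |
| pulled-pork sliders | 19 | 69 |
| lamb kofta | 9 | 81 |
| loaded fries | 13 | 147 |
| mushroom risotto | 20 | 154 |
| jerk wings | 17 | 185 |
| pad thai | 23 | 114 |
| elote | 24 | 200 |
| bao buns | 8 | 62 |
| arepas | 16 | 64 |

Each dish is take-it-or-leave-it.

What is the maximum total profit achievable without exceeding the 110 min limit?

1004

Greedy by ratio would take shrimp tacos + lamb kofta + loaded fries + mushroom risotto + jerk wings + elote + bao buns: 95 min used, total 952.
Replace bao buns with pad thai: the trade gains 52 net, giving 1004 at 110 min.
The closest alternative, shrimp tacos + loaded fries + mushroom risotto + jerk wings + pad thai + elote + bao buns, reaches only 985.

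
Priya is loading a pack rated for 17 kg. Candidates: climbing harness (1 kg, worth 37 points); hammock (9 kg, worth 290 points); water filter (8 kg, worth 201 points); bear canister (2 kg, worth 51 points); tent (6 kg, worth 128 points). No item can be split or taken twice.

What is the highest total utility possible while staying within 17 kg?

491

Density check — climbing harness 37.00, hammock 32.22, bear canister 25.50 are the best per kg.
A density-first pass picks climbing harness + hammock + bear canister — 378 at 12 kg.
Replace climbing harness and bear canister with water filter: the trade gains 113 net, giving 491 at 17 kg.
The closest alternative, hammock + bear canister + tent, reaches only 469.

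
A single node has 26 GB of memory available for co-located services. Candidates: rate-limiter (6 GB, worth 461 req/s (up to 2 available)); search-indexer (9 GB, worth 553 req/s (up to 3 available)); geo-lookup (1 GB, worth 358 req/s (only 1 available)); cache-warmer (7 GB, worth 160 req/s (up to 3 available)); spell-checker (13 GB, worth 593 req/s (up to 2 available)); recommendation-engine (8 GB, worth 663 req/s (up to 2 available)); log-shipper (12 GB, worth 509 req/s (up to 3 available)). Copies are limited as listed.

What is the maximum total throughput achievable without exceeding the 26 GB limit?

The ratio heuristic lands on rate-limiter + geo-lookup + 2×recommendation-engine (2145) but leaves 3 GB idle.
The 6 GB tied up in rate-limiter is better spent on search-indexer — total rises to 2237 (26 GB).

2237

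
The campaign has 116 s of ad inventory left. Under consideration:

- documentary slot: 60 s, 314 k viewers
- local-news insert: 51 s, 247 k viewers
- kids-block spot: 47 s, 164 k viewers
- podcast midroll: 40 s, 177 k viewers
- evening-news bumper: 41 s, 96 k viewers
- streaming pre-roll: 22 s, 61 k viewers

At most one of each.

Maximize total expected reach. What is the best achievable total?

561

The ratio ordering already packs tightly: documentary slot + local-news insert, 111 s, 561.
No other feasible combination exceeds 561.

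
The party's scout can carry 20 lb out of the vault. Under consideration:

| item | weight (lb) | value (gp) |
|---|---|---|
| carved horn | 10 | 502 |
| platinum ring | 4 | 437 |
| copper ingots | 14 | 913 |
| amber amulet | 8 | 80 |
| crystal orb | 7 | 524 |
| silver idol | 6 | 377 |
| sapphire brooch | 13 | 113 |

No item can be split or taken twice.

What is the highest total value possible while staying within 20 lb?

Filling by ratio: platinum ring + crystal orb + silver idol for 1338, with 3 lb left unused.
Replace crystal orb and silver idol with copper ingots: the trade gains 12 net, giving 1350 at 18 lb.

1350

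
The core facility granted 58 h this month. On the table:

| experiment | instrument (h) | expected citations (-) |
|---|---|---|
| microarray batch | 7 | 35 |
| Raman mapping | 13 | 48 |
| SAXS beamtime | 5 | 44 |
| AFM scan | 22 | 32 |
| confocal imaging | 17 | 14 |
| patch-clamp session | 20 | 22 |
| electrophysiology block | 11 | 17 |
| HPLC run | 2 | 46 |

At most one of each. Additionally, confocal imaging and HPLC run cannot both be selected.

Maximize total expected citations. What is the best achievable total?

212

Microarray batch + Raman mapping + SAXS beamtime + patch-clamp session + electrophysiology block + HPLC run uses 58 of the 58 h and totals 212.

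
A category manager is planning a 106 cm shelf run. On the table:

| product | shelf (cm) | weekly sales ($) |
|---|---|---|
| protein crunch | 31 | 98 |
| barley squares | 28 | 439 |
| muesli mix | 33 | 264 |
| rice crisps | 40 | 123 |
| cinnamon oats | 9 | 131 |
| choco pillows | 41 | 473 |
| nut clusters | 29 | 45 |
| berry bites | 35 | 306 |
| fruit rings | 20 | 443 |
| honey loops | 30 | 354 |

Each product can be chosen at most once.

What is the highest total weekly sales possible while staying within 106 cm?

Filling by ratio: barley squares + cinnamon oats + fruit rings + honey loops for 1367, with 19 cm left unused.
Dropping honey loops frees 30 cm; slotting in choco pillows (41 cm) lifts the total to 1486 at 98 cm.
No other feasible combination exceeds 1486.

1486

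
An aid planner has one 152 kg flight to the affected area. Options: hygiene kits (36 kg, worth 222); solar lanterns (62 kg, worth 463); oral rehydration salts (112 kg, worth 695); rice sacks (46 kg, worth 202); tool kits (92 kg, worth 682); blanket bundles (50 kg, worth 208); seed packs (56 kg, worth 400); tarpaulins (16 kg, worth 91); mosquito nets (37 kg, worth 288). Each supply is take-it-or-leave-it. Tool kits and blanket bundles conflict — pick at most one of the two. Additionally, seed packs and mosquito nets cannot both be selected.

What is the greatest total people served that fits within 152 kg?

Greedy by ratio would take hygiene kits + solar lanterns + tarpaulins + mosquito nets: 151 kg used, total 1064.
Reworking the packing: tool kits + seed packs uses 148 kg and improves the total to 1082.

1082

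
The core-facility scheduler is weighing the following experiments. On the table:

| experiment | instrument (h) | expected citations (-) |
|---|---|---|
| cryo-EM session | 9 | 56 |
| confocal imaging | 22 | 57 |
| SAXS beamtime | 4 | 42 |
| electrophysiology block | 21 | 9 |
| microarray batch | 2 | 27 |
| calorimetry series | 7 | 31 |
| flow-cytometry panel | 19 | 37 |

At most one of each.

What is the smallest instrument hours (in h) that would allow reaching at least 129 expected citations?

Need the lightest bundle worth ≥ 129.
Taking cryo-EM session + SAXS beamtime + calorimetry series gives 129 (≥ 129) for 20 h.
Below 20 h the best achievable stays under 129.

20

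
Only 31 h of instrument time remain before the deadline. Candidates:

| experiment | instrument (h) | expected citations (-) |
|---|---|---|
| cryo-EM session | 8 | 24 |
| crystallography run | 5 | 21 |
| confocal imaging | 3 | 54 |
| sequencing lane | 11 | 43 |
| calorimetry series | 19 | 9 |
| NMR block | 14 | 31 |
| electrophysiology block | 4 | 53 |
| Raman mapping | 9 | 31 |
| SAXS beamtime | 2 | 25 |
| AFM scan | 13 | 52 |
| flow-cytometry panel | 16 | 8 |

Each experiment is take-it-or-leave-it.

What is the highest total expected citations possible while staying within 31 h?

215

The ratio heuristic lands on crystallography run + confocal imaging + electrophysiology block + SAXS beamtime + AFM scan (205) but leaves 4 h idle.
Replace crystallography run with Raman mapping: the trade gains 10 net, giving 215 at 31 h.
That's the maximum — no swap from here does better than 215.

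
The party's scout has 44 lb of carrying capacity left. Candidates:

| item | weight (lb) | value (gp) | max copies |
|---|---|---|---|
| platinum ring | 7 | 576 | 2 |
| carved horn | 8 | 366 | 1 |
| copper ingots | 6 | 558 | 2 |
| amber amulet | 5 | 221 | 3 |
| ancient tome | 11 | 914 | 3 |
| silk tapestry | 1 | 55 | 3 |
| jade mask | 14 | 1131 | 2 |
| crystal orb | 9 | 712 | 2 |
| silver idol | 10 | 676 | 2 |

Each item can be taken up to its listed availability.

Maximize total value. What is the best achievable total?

3737

Greedy by ratio would take platinum ring + 2×copper ingots + 2×ancient tome + 3×silk tapestry: 44 lb used, total 3685.
Replace ancient tome and 3×silk tapestry with jade mask: the trade gains 52 net, giving 3737 at 44 lb.
Every other selection either busts 44 lb or exceeds an availability limit or fails to beat 3737.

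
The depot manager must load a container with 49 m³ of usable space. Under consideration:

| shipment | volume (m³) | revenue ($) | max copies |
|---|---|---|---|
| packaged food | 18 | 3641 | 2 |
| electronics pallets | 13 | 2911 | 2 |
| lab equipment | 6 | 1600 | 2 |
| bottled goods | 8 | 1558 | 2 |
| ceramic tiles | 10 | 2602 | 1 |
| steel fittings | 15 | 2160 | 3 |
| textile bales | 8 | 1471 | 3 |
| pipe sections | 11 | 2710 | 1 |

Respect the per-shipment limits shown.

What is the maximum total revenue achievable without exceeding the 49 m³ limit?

11732

By revenue per m³: lab equipment 266.67, ceramic tiles 260.20, pipe sections 246.36 lead.
Greedy by ratio would take electronics pallets + 2×lab equipment + ceramic tiles + pipe sections: 46 m³ used, total 11423.
Dropping ceramic tiles frees 10 m³; slotting in electronics pallets (13 m³) lifts the total to 11732 at 49 m³.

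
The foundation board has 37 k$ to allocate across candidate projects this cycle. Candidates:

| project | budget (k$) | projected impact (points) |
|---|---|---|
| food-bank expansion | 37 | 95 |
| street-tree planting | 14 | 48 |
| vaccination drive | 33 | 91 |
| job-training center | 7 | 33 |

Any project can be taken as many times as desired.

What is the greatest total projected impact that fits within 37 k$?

165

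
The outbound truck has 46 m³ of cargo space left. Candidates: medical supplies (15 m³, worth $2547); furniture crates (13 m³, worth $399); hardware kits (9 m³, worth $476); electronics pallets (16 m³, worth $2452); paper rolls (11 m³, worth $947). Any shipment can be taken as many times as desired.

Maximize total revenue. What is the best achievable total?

7641

Best packing: 3×medical supplies — 45 m³, 7641 total.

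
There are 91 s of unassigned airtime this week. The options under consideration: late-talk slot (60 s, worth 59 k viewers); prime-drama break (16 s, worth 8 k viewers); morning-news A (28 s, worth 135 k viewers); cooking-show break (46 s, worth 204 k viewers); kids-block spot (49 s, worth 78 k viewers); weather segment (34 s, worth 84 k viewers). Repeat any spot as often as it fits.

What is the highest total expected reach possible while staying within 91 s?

405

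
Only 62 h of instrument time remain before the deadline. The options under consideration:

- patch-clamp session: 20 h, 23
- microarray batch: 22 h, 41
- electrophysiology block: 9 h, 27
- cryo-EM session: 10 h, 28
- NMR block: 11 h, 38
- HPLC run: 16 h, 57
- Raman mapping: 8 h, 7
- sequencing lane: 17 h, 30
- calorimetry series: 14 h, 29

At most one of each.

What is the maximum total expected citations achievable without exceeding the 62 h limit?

179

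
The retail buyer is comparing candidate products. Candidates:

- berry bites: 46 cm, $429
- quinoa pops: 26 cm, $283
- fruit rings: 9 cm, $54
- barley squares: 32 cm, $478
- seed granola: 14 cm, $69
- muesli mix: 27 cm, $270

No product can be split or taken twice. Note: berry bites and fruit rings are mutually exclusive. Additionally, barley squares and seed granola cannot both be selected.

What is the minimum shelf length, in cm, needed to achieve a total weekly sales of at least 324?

32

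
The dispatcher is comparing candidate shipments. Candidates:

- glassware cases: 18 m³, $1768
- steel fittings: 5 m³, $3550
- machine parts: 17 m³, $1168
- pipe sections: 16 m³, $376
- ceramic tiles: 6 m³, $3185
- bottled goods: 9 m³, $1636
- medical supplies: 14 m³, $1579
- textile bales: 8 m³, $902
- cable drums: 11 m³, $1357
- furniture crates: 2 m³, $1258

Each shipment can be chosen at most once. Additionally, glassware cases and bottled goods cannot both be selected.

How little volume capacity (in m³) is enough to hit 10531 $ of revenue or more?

Need the lightest bundle worth ≥ 10531.
Taking steel fittings + ceramic tiles + bottled goods + textile bales + furniture crates gives 10531 (≥ 10531) for 30 m³.
No combination under 30 m³ hits 10531.

30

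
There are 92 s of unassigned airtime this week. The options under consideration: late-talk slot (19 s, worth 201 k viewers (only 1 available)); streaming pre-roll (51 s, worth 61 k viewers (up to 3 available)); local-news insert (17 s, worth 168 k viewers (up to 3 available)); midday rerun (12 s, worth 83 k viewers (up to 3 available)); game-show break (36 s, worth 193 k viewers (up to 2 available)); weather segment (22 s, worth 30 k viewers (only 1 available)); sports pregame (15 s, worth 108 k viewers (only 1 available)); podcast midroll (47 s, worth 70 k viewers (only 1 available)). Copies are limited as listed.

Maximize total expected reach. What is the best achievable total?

813

Taking late-talk slot + 3×local-news insert + sports pregame: 85 s used, 813 in expected reach.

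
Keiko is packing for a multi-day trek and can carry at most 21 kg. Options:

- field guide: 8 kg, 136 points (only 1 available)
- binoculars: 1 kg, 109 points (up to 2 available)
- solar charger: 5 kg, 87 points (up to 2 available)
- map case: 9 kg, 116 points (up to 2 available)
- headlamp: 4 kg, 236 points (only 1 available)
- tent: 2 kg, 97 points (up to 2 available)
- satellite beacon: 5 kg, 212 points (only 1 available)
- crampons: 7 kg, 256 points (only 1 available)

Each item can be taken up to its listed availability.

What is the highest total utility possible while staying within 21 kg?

1019

Greedy by ratio would take 2×binoculars + solar charger + headlamp + 2×tent + satellite beacon: 20 kg used, total 947.
The 7 kg tied up in solar charger and tent is better spent on crampons — total rises to 1019 (20 kg).
Nothing else within 21 kg beats 1019.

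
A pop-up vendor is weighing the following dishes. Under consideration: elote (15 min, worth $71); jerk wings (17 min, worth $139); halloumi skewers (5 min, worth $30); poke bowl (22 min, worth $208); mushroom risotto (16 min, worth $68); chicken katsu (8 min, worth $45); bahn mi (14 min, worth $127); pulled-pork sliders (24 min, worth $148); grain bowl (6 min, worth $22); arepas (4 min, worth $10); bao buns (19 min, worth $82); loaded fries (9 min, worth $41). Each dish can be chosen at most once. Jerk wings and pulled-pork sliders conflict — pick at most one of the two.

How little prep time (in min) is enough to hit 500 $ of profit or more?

Need the lightest bundle worth ≥ 500.
jerk wings + halloumi skewers + poke bowl + bahn mi reaches 504 using 58 min.
No combination under 58 min hits 500.

58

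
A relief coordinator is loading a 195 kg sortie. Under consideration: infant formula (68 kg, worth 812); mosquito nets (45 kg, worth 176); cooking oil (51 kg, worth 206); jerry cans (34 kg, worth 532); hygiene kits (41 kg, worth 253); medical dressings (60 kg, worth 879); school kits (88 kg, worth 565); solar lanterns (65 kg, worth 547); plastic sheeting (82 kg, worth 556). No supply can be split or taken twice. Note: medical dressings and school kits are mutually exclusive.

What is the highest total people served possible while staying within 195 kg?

2238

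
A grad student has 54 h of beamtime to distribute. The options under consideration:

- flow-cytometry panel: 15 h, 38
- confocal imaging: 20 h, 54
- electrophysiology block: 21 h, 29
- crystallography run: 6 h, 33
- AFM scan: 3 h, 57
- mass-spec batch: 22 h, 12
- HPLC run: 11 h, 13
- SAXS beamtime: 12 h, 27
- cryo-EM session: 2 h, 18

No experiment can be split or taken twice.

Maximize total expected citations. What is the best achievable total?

The ratio heuristic lands on flow-cytometry panel + confocal imaging + crystallography run + AFM scan + cryo-EM session (200) but leaves 8 h idle.
Replace flow-cytometry panel with HPLC run + SAXS beamtime: the trade gains 2 net, giving 202 at 54 h.
Next best is flow-cytometry panel + confocal imaging + crystallography run + AFM scan + cryo-EM session at 200 (46 h) — short by 2.

202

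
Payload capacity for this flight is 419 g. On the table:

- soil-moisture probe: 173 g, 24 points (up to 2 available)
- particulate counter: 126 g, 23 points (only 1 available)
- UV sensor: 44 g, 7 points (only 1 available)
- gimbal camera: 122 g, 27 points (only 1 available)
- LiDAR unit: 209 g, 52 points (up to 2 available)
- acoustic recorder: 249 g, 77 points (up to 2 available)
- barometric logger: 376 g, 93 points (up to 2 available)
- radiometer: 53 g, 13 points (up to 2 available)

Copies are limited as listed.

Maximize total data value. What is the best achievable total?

Taking the top-ratio sensors first gives UV sensor + acoustic recorder + 2×radiometer for 110 (399 g).
Dropping 2×radiometer frees 106 g; slotting in gimbal camera (122 g) lifts the total to 111 at 415 g.
No other feasible combination exceeds 111.

111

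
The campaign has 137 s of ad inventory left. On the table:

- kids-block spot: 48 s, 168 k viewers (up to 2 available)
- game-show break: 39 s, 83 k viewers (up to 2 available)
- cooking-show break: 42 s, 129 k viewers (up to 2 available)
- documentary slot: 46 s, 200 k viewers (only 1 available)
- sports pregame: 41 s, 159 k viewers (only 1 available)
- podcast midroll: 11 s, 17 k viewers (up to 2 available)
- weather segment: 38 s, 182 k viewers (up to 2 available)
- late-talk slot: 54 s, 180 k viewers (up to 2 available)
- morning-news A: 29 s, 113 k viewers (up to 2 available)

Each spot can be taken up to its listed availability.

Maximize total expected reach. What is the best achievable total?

590

A density-first pass picks documentary slot + podcast midroll + 2×weather segment — 581 at 133 s.
The 57 s tied up in documentary slot and podcast midroll is better spent on 2×morning-news A — total rises to 590 (134 s).
Every other selection either busts 137 s or exceeds an availability limit or fails to beat 590.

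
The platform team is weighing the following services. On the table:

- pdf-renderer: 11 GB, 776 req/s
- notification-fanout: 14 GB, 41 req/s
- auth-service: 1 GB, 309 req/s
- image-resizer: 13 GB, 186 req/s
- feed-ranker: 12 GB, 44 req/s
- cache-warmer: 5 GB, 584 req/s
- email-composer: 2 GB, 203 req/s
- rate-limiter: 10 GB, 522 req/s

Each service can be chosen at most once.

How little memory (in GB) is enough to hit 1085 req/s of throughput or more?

Minimise GB subject to total throughput ≥ 1085.
auth-service + cache-warmer + email-composer reaches 1096 using 8 GB.
Any bundle with less than 8 GB falls short of 1085.

8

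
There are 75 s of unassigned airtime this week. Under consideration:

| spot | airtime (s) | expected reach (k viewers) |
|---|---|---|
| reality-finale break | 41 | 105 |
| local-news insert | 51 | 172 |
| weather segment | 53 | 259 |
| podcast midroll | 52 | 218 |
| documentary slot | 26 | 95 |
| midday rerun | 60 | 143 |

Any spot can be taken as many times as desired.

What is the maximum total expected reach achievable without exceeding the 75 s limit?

259

Taking weather segment: 53 s used, 259 in expected reach.
The spare 22 s is too small for any remaining spot, and no exchange beats 259.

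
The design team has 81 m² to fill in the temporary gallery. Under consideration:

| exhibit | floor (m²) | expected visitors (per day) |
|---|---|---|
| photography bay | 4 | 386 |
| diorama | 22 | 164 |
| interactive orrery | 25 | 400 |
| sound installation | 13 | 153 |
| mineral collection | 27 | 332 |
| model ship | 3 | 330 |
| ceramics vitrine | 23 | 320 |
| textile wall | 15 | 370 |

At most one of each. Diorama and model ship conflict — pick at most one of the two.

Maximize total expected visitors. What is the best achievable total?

1818

Greedy by ratio would take photography bay + interactive orrery + model ship + ceramics vitrine + textile wall: 70 m² used, total 1806.
Replace ceramics vitrine with mineral collection: the trade gains 12 net, giving 1818 at 74 m².
Every other selection either busts 81 m² or breaks a pairing rule or fails to beat 1818.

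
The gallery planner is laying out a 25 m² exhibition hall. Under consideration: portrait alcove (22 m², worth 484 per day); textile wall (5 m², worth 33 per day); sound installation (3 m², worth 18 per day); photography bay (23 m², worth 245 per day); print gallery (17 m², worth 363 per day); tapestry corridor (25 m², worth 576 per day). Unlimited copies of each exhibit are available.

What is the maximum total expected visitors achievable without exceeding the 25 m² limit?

576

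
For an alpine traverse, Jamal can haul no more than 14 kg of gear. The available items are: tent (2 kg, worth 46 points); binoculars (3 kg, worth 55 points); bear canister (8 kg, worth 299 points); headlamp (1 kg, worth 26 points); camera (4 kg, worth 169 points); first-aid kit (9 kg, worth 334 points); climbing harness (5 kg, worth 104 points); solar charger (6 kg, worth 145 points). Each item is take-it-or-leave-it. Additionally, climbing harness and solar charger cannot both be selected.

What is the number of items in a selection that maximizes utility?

Best achievable utility is 529.
For example headlamp + camera + first-aid kit achieves it, using 14 kg.
Any selection reaching 529 contains exactly 3 items.

3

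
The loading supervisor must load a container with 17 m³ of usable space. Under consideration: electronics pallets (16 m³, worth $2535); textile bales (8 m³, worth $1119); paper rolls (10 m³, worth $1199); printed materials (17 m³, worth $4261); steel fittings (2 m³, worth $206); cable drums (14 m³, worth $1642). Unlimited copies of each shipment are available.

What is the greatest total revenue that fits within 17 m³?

By revenue per m³: printed materials 250.65, electronics pallets 158.44, textile bales 139.88, paper rolls 119.90 lead.
Taking printed materials: 17 m³ used, 4261 in revenue.
Nothing else within 17 m³ beats 4261.

4261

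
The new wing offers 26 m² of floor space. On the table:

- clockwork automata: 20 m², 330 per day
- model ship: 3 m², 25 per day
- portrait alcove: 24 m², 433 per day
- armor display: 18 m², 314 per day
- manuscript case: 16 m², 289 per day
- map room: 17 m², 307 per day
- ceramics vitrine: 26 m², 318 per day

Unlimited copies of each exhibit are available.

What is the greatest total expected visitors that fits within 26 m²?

433

By expected visitors per m²: manuscript case 18.06, map room 18.06, portrait alcove 18.04 lead.
Taking the top-ratio exhibits first gives 3×model ship + manuscript case for 364 (25 m²).
Replace 3×model ship and manuscript case with portrait alcove: the trade gains 69 net, giving 433 at 24 m².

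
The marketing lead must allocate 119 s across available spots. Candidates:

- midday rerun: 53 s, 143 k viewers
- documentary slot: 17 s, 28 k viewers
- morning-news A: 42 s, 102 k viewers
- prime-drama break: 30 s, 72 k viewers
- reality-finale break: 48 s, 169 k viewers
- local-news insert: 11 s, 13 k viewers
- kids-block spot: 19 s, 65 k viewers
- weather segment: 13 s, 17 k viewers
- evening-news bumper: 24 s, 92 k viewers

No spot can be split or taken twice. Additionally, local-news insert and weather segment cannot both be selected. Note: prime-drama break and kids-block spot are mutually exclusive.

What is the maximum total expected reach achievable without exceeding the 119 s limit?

367

The ratio ordering already packs tightly: documentary slot + reality-finale break + local-news insert + kids-block spot + evening-news bumper, 119 s, 367.
Every other selection either busts 119 s or breaks a pairing rule or fails to beat 367.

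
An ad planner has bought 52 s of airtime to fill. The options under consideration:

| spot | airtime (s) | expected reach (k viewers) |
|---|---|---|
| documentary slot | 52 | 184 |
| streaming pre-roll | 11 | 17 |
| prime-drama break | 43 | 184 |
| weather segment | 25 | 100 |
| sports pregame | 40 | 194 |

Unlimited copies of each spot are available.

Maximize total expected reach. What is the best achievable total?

211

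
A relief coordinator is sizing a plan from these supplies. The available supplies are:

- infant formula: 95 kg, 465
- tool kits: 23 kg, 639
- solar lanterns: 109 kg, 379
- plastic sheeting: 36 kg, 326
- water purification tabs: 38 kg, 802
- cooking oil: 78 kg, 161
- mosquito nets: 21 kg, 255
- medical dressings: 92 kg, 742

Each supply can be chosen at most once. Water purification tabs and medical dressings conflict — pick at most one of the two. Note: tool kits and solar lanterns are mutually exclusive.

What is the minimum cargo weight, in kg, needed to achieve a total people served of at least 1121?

Look for the lowest-cargo combination reaching 1121.
tool kits + water purification tabs reaches 1441 using 61 kg.
Any bundle with less than 61 kg falls short of 1121.

61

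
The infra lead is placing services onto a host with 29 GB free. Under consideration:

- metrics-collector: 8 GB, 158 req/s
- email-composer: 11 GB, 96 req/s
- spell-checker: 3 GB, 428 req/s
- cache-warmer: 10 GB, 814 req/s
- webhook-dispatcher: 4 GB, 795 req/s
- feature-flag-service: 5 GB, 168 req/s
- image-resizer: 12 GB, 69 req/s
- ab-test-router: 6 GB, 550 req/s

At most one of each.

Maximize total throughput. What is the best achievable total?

2755

By throughput per GB: webhook-dispatcher 198.75, spell-checker 142.67, ab-test-router 91.67, cache-warmer 81.40 lead.
Best packing: spell-checker + cache-warmer + webhook-dispatcher + feature-flag-service + ab-test-router — 28 GB, 2755 total.
Runner-up spell-checker + cache-warmer + webhook-dispatcher + ab-test-router tops out at 2587.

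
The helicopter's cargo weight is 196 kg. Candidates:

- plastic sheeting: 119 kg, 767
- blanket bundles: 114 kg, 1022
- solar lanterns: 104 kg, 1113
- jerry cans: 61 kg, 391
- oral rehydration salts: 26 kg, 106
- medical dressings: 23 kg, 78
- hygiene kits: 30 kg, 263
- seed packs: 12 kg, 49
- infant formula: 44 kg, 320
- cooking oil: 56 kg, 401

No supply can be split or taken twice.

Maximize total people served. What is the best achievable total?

A density-first pass picks solar lanterns + hygiene kits + seed packs + infant formula — 1745 at 190 kg.
The 56 kg tied up in seed packs and infant formula is better spent on cooking oil — total rises to 1777 (190 kg).
Runner-up solar lanterns + jerry cans + hygiene kits tops out at 1767.

1777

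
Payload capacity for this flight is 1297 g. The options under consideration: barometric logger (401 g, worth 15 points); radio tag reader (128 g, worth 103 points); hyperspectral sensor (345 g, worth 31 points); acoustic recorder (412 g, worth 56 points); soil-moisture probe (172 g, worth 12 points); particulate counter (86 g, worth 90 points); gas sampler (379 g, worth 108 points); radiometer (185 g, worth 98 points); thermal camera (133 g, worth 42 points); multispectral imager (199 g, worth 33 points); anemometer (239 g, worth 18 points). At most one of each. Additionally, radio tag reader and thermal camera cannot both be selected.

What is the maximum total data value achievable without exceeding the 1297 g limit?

455

Best packing: radio tag reader + acoustic recorder + particulate counter + gas sampler + radiometer — 1190 g, 455 total.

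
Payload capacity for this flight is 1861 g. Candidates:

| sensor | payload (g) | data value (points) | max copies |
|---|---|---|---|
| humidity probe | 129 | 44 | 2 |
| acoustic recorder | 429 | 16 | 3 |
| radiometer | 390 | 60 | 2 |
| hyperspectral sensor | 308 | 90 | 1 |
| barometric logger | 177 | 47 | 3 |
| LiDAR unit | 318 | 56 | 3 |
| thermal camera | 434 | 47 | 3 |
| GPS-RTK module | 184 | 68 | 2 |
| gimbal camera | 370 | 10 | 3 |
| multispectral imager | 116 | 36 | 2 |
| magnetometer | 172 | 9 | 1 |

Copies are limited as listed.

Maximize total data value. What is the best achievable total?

536

Density check — GPS-RTK module 0.37, humidity probe 0.34, multispectral imager 0.31, hyperspectral sensor 0.29 are the best per g.
A density-first pass picks 2×humidity probe + hyperspectral sensor + 3×barometric logger + 2×GPS-RTK module + 2×multispectral imager — 527 at 1697 g.
The 177 g tied up in barometric logger is better spent on LiDAR unit — total rises to 536 (1838 g).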